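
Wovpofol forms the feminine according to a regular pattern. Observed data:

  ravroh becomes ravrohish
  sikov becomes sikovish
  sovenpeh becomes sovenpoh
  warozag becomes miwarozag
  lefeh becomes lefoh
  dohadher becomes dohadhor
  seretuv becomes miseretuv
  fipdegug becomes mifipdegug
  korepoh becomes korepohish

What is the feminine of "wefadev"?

sovenpeh and ravroh both end in -h yet inflect differently (sovenpoh, ravrohish), so the final letter is not what conditions the rule; the last vowel is.
"wefadev" has last vowel 'e'. The stems whose last vowel is 'e' (sovenpeh → sovenpoh, dohadher → dohadhor, lefeh → lefoh) change the last vowel to 'o'.
So wefadev → wefadov.

wefadov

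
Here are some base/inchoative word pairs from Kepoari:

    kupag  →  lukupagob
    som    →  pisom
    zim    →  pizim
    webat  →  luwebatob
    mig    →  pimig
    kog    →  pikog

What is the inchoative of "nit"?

kog and kupag both end in -g yet inflect differently (pikog, lukupagob), so the final letter is not what conditions the rule; the number of vowels is.
"nit" has 1 vowel. The stems with 1 vowel (zim → pizim, kog → pikog, mig → pimig) add the prefix pi-.
The other pattern: stems with 2 vowels add lu- … -ob around the stem.
So nit → pinit.

pinit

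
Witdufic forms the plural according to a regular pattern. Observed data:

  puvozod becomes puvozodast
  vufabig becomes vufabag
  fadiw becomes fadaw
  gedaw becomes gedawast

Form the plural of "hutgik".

hutgak

fadiw and gedaw both end in -w yet inflect differently (fadaw, gedawast), so the final letter is not what conditions the rule; the last vowel is.
"hutgik" has last vowel 'i'. The stems whose last vowel is 'i' (fadiw → fadaw, vufabig → vufabag) change the last vowel to 'a'.
So hutgik → hutgak.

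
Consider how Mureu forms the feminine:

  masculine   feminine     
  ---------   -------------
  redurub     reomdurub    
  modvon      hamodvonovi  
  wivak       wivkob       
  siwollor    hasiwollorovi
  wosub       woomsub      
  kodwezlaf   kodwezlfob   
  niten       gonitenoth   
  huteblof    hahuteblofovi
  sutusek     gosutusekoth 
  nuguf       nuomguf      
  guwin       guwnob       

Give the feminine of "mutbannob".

sutusek and wivak both end in -k yet inflect differently (gosutusekoth, wivkob), so the final letter is not what conditions the rule; the last vowel is.
"mutbannob" has last vowel 'o'. The stems whose last vowel is 'o' (huteblof → hahuteblofovi, siwollor → hasiwollorovi, modvon → hamodvonovi) add ha- … -ovi around the stem.
The other patterns: stems whose last vowel is 'e' add go- … -oth around the stem; stems whose last vowel is 'a' or 'i' delete the last vowel and add -ob; stems whose last vowel is 'u' insert -om- after the first vowel.
So mutbannob → hamutbannobovi.

hamutbannobovi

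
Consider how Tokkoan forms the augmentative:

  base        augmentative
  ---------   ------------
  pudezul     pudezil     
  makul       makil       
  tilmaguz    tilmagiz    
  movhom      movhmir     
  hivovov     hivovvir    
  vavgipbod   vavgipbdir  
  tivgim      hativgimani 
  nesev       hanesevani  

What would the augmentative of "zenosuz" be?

movhom and tivgim both end in -m yet inflect differently (movhmir, hativgimani), so the final letter is not what conditions the rule; the last vowel is.
"zenosuz" has last vowel 'u'. The stems whose last vowel is 'u' (pudezul → pudezil, makul → makil, tilmaguz → tilmagiz) change the last vowel to 'i'.
The other patterns: stems whose last vowel is 'o' delete the last vowel and add -ir; stems whose last vowel is 'e' or 'i' add ha- … -ani around the stem.
So zenosuz → zenosiz.

zenosiz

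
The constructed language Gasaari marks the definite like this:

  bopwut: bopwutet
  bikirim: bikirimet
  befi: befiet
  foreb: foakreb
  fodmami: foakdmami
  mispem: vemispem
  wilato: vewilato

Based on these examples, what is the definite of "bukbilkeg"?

befi and fodmami both end in -i yet inflect differently (befiet, foakdmami), so the final letter is not what conditions the rule; the first letter is.
"bukbilkeg" begins with b-. The stems beginning with b- (bopwut → bopwutet, bikirim → bikirimet, befi → befiet) add -et.
So bukbilkeg → bukbilkeget.

bukbilkeget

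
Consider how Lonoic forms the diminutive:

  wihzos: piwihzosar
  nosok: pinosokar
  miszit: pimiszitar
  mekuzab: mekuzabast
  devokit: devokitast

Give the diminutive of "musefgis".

musefgisast

miszit and devokit both end in -t yet inflect differently (pimiszitar, devokitast), so the final letter is not what conditions the rule; the number of vowels is.
"musefgis" has 3 vowels. The stems with 3 vowels (mekuzab → mekuzabast, devokit → devokitast) add -ast.
So musefgis → musefgisast.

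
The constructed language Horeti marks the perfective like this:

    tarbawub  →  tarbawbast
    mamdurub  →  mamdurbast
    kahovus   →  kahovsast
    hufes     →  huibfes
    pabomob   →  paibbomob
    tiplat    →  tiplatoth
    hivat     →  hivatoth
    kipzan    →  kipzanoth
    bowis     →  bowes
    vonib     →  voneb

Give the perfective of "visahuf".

visahfast

"visahuf" has last vowel 'u'. The stems whose last vowel is 'u' (tarbawub → tarbawbast, mamdurub → mamdurbast, kahovus → kahovsast) delete the last vowel and add -ast.
So visahuf → visahfast.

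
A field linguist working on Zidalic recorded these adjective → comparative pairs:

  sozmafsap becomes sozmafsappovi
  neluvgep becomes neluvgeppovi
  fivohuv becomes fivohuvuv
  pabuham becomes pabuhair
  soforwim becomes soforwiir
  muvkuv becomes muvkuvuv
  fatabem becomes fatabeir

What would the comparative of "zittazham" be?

"zittazham" ends in -m. The stems ending in -m (soforwim → soforwiir, pabuham → pabuhair, fatabem → fatabeir) drop the final letter and add -ir.
So zittazham → zittazhair.

zittazhair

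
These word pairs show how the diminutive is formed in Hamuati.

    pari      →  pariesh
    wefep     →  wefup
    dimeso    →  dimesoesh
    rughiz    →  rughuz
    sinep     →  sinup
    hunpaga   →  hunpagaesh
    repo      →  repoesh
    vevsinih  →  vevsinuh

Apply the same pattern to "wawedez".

"wawedez" ends in a consonant. The stems ending in a consonant (wefep → wefup, rughiz → rughuz, sinep → sinup) change the last vowel to 'u'.
So wawedez → waweduz.

waweduz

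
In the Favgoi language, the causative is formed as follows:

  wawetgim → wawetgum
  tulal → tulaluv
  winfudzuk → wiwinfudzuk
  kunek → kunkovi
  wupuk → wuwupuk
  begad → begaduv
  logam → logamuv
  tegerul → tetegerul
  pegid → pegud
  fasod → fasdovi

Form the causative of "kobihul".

kokobihul

pegid and begad both end in -d yet inflect differently (pegud, begaduv), so the final letter is not what conditions the rule; the last vowel is.
"kobihul" has last vowel 'u'. The stems whose last vowel is 'u' (winfudzuk → wiwinfudzuk, wupuk → wuwupuk, tegerul → tetegerul) repeat the first consonant+vowel as a prefix.
The other patterns: stems whose last vowel is 'i' change the last vowel to 'u'; stems whose last vowel is 'a' add -uv; stems whose last vowel is 'e' or 'o' delete the last vowel and add -ovi.
So kobihul → kokobihul.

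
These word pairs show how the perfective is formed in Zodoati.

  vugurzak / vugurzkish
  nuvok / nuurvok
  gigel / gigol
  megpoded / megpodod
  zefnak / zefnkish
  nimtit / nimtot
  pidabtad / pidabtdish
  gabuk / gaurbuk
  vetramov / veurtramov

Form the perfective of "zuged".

zugod

pidabtad and megpoded both end in -d yet inflect differently (pidabtdish, megpodod), so the final letter is not what conditions the rule; the last vowel is.
"zuged" has last vowel 'e'. The stems whose last vowel is 'e' (gigel → gigol, megpoded → megpodod) change the last vowel to 'o'.
The other patterns: stems whose last vowel is 'a' delete the last vowel and add -ish; stems whose last vowel is 'o' or 'u' insert -ur- after the first vowel.
So zuged → zugod.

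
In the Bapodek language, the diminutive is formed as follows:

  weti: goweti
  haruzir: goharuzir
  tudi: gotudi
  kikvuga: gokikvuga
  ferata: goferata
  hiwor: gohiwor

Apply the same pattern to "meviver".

gomeviver

Every pair shown (weti → goweti, haruzir → goharuzir, tudi → gotudi, …) follows the same rule: add the prefix go-.
So meviver → gomeviver.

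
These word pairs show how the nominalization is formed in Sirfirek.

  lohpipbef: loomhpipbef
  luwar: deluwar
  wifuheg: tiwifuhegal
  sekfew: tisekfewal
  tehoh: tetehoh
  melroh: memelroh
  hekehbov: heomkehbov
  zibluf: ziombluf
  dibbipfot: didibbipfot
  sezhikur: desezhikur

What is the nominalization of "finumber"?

tehoh and hekehbov both have last vowel 'o' yet inflect differently (tetehoh, heomkehbov), so the last vowel is not what conditions the rule; the final letter is.
"finumber" ends in -r. The stems ending in -r (luwar → deluwar, sezhikur → desezhikur) add the prefix de-.
The other patterns: stems ending in -h or -t repeat the first consonant+vowel as a prefix; stems ending in -f or -v insert -om- after the first vowel; stems ending in -g or -w add ti- … -al around the stem.
So finumber → definumber.

definumber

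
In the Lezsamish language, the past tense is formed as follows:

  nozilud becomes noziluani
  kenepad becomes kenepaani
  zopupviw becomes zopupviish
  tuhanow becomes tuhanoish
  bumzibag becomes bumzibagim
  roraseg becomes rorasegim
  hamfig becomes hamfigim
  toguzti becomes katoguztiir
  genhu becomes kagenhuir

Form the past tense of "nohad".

nohaani

kenepad and bumzibag both have last vowel 'a' yet inflect differently (kenepaani, bumzibagim), so the last vowel is not what conditions the rule; the final letter is.
"nohad" ends in -d. The stems ending in -d (nozilud → noziluani, kenepad → kenepaani) drop the final letter and add -ani.
The other patterns: stems ending in -w drop the final letter and add -ish; stems ending in -g add -im; stems ending in -i or -u add ka- … -ir around the stem.
So nohad → nohaani.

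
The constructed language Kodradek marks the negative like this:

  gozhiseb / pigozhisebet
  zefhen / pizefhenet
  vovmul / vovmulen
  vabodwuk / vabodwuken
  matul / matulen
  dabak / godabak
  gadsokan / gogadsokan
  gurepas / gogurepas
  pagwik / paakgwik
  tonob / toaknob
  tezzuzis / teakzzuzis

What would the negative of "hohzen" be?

"hohzen" has last vowel 'e'. The stems whose last vowel is 'e' (gozhiseb → pigozhisebet, zefhen → pizefhenet) add pi- … -et around the stem.
So hohzen → pihohzenet.

pihohzenet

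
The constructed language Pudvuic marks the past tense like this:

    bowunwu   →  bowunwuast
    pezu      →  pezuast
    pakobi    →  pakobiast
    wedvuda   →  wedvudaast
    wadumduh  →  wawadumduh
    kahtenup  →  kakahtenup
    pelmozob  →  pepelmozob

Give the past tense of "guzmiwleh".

guguzmiwleh

bowunwu and wadumduh both have last vowel 'u' yet inflect differently (bowunwuast, wawadumduh), so the last vowel is not what conditions the rule; whether the stem ends in a vowel or a consonant is.
"guzmiwleh" ends in a consonant. The stems ending in a consonant (wadumduh → wawadumduh, kahtenup → kakahtenup, pelmozob → pepelmozob) repeat the first consonant+vowel as a prefix.
The other pattern: stems ending in a vowel add -ast.
So guzmiwleh → guguzmiwleh.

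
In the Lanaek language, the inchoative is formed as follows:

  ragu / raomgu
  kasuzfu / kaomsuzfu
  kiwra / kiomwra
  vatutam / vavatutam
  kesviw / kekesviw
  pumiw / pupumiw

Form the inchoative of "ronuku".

kiwra and vatutam both have last vowel 'a' yet inflect differently (kiomwra, vavatutam), so the last vowel is not what conditions the rule; whether the stem ends in a vowel or a consonant is.
"ronuku" ends in a vowel. The stems ending in a vowel (ragu → raomgu, kasuzfu → kaomsuzfu, kiwra → kiomwra) insert -om- after the first vowel.
The other pattern: stems ending in a consonant repeat the first consonant+vowel as a prefix.
So ronuku → roomnuku.

roomnuku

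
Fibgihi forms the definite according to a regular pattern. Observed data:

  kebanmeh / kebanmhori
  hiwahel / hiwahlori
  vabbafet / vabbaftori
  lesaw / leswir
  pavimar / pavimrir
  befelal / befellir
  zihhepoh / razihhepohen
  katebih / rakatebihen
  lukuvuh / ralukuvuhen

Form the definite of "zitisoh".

razitisohen

hiwahel and befelal both end in -l yet inflect differently (hiwahlori, befellir), so the final letter is not what conditions the rule; the last vowel is.
"zitisoh" has last vowel 'o'. The one such stem in the data (zihhepoh → razihhepohen) adds ra- … -en around the stem, so the same rule applies.
So zitisoh → razitisohen.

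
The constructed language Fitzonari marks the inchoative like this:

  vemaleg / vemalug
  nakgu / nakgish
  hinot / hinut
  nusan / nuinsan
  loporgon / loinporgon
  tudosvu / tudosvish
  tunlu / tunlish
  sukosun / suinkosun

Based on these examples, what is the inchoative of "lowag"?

lowug

"lowag" ends in -g. The one such stem in the data (vemaleg → vemalug) changes the last vowel to 'u' (as does hinot), so the same rule applies.
So lowag → lowug.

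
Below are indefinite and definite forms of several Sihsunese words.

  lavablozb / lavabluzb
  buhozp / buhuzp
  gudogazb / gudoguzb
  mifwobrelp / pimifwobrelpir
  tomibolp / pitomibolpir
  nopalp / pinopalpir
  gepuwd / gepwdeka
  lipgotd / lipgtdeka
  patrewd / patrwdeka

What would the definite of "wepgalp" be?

buhozp and mifwobrelp both end in -p yet inflect differently (buhuzp, pimifwobrelpir), so the final letter is not what conditions the rule; the second-to-last letter is.
"wepgalp" has second-to-last letter 'l'. The stems whose second-to-last letter is 'l' (mifwobrelp → pimifwobrelpir, tomibolp → pitomibolpir, nopalp → pinopalpir) add pi- … -ir around the stem.
The other patterns: stems whose second-to-last letter is 'z' change the last vowel to 'u'; stems whose second-to-last letter is 't' or 'w' delete the last vowel and add -eka.
So wepgalp → piwepgalpir.

piwepgalpir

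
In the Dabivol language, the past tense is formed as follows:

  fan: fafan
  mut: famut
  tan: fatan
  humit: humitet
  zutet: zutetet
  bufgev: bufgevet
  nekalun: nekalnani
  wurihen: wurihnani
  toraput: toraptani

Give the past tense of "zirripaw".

mut and humit both end in -t yet inflect differently (famut, humitet), so the final letter is not what conditions the rule; the number of vowels is.
"zirripaw" has 3 vowels. The stems with 3 vowels (nekalun → nekalnani, wurihen → wurihnani, toraput → toraptani) delete the last vowel and add -ani.
The other patterns: stems with 1 vowel add the prefix fa-; stems with 2 vowels add -et.
So zirripaw → zirripwani.

zirripwani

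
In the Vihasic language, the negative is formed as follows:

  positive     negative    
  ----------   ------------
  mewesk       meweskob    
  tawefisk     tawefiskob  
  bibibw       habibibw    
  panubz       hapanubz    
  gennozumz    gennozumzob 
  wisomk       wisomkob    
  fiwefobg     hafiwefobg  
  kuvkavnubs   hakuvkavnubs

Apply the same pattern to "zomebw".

panubz and gennozumz both end in -z yet inflect differently (hapanubz, gennozumzob), so the final letter is not what conditions the rule; the second-to-last letter is.
"zomebw" has second-to-last letter 'b'. The stems whose second-to-last letter is 'b' (fiwefobg → hafiwefobg, bibibw → habibibw, panubz → hapanubz) add the prefix ha-.
The other pattern: stems whose second-to-last letter is 'm' or 's' add -ob.
So zomebw → hazomebw.

hazomebw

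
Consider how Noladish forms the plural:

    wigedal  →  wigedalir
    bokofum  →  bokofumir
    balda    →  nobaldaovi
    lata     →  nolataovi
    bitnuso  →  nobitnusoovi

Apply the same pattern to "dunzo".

nodunzoovi

"dunzo" ends in a vowel. The stems ending in a vowel (balda → nobaldaovi, lata → nolataovi, bitnuso → nobitnusoovi) add no- … -ovi around the stem.
The other pattern: stems ending in a consonant add -ir.
So dunzo → nodunzoovi.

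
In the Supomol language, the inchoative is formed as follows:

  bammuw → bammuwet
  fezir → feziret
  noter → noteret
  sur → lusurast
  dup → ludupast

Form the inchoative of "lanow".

fezir and sur both end in -r yet inflect differently (feziret, lusurast), so the final letter is not what conditions the rule; the number of vowels is.
"lanow" has 2 vowels. The stems with 2 vowels (bammuw → bammuwet, fezir → feziret, noter → noteret) add -et.
The other pattern: stems with 1 vowel add lu- … -ast around the stem.
So lanow → lanowet.

lanowet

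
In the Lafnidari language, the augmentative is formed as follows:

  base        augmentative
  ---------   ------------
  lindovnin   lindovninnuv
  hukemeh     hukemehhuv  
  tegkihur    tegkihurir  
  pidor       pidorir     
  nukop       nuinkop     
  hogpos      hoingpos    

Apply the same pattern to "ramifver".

ramifverir

pidor and nukop both have last vowel 'o' yet inflect differently (pidorir, nuinkop), so the last vowel is not what conditions the rule; the final letter is.
"ramifver" ends in -r. The stems ending in -r (tegkihur → tegkihurir, pidor → pidorir) add -ir.
The other patterns: stems ending in -h or -n double the final consonant and add -uv; stems ending in -p or -s insert -in- after the first vowel.
So ramifver → ramifverir.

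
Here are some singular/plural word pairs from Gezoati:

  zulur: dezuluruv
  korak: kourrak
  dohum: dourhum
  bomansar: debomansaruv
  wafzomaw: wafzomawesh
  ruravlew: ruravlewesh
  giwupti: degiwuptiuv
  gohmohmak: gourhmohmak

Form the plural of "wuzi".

dewuziuv

wafzomaw and gohmohmak both have last vowel 'a' yet inflect differently (wafzomawesh, gourhmohmak), so the last vowel is not what conditions the rule; the final letter is.
"wuzi" ends in -i. The one such stem in the data (giwupti → degiwuptiuv) adds de- … -uv around the stem, so the same rule applies.
So wuzi → dewuziuv.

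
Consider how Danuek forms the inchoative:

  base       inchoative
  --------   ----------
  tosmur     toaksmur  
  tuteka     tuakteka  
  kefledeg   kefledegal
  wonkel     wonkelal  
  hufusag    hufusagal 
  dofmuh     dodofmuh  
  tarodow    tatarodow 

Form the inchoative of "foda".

tuteka and hufusag both have last vowel 'a' yet inflect differently (tuakteka, hufusagal), so the last vowel is not what conditions the rule; the final letter is.
"foda" ends in -a. The one such stem in the data (tuteka → tuakteka) inserts -ak- after the first vowel (as does tosmur), so the same rule applies.
The other patterns: stems ending in -g or -l add -al; stems ending in -h or -w repeat the first consonant+vowel as a prefix.
So foda → foakda.

foakda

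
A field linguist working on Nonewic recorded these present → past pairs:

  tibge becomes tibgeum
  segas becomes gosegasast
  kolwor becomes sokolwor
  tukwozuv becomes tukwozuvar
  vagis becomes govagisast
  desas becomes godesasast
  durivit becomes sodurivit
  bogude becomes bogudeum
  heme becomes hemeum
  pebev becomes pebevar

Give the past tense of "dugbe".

dugbeum

heme and pebev both have last vowel 'e' yet inflect differently (hemeum, pebevar), so the last vowel is not what conditions the rule; the final letter is.
"dugbe" ends in -e. The stems ending in -e (heme → hemeum, tibge → tibgeum, bogude → bogudeum) add -um.
The other patterns: stems ending in -s add go- … -ast around the stem; stems ending in -v add -ar; stems ending in -r or -t add the prefix so-.
So dugbe → dugbeum.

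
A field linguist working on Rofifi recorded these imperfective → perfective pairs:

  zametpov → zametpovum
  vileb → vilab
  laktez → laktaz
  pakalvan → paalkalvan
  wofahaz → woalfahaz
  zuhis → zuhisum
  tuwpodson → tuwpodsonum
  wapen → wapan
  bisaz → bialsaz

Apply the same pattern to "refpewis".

"refpewis" has last vowel 'i'. The one such stem in the data (zuhis → zuhisum) adds -um, so the same rule applies.
So refpewis → refpewisum.

refpewisum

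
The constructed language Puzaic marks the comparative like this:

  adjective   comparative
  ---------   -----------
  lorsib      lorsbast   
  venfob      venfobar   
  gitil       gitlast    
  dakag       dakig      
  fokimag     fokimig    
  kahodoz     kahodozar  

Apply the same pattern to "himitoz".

"himitoz" has last vowel 'o'. The stems whose last vowel is 'o' (kahodoz → kahodozar, venfob → venfobar) add -ar.
The other patterns: stems whose last vowel is 'i' delete the last vowel and add -ast; stems whose last vowel is 'a' change the last vowel to 'i'.
So himitoz → himitozar.

himitozar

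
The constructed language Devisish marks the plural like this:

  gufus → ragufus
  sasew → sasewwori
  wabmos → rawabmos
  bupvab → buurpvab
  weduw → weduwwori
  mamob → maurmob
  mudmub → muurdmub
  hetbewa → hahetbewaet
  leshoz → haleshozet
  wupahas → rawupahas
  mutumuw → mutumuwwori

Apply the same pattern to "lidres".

"lidres" ends in -s. The stems ending in -s (wabmos → rawabmos, gufus → ragufus, wupahas → rawupahas) add the prefix ra-.
So lidres → ralidres.

ralidres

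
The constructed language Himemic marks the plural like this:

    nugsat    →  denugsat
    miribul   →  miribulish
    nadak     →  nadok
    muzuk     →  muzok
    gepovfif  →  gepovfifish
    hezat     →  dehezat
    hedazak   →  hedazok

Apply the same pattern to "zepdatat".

dezepdatat

"zepdatat" ends in -t. The stems ending in -t (hezat → dehezat, nugsat → denugsat) add the prefix de-.
The other patterns: stems ending in -k change the last vowel to 'o'; stems ending in -f or -l add -ish.
So zepdatat → dezepdatat.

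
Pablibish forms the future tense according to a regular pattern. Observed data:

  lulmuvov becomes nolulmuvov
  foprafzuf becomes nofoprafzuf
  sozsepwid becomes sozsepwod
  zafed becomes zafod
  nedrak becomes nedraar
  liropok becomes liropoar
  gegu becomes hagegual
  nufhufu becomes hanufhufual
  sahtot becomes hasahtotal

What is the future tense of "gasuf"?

nogasuf

lulmuvov and liropok both have last vowel 'o' yet inflect differently (nolulmuvov, liropoar), so the last vowel is not what conditions the rule; the final letter is.
"gasuf" ends in -f. The one such stem in the data (foprafzuf → nofoprafzuf) adds the prefix no-, so the same rule applies.
So gasuf → nogasuf.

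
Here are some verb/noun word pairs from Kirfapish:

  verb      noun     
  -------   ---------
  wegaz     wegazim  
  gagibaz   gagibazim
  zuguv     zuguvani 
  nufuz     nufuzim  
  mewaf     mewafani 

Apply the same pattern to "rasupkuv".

wegaz and mewaf both have last vowel 'a' yet inflect differently (wegazim, mewafani), so the last vowel is not what conditions the rule; the final letter is.
"rasupkuv" ends in -v. The one such stem in the data (zuguv → zuguvani) adds -ani, so the same rule applies.
So rasupkuv → rasupkuvani.

rasupkuvani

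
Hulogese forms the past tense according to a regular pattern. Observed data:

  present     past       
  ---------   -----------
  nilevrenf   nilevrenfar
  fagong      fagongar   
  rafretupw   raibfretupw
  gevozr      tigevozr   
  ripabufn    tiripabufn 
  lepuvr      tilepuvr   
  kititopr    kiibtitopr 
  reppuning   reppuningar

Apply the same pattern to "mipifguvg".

timipifguvg

"mipifguvg" has second-to-last letter 'v'. The one such stem in the data (lepuvr → tilepuvr) adds the prefix ti-, so the same rule applies.
So mipifguvg → timipifguvg.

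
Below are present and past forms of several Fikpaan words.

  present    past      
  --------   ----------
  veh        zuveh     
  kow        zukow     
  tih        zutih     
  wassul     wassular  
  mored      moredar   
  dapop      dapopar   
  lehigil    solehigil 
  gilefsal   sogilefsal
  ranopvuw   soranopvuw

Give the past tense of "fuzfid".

fuzfidar

wassul and lehigil both end in -l yet inflect differently (wassular, solehigil), so the final letter is not what conditions the rule; the number of vowels is.
"fuzfid" has 2 vowels. The stems with 2 vowels (wassul → wassular, mored → moredar, dapop → dapopar) add -ar.
So fuzfid → fuzfidar.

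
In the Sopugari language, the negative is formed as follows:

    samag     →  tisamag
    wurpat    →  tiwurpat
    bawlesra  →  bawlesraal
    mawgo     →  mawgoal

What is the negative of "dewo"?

dewoal

samag and bawlesra both have last vowel 'a' yet inflect differently (tisamag, bawlesraal), so the last vowel is not what conditions the rule; whether the stem ends in a vowel or a consonant is.
"dewo" ends in a vowel. The stems ending in a vowel (bawlesra → bawlesraal, mawgo → mawgoal) add -al.
The other pattern: stems ending in a consonant add the prefix ti-.
So dewo → dewoal.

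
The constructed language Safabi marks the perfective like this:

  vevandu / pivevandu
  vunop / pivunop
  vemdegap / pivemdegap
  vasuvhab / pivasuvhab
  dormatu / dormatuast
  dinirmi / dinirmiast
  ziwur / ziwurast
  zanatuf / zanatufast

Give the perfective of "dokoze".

dokozeast

"dokoze" begins with d-. The stems beginning with d- (dormatu → dormatuast, dinirmi → dinirmiast) add -ast.
The other pattern: stems beginning with v- add the prefix pi-.
So dokoze → dokozeast.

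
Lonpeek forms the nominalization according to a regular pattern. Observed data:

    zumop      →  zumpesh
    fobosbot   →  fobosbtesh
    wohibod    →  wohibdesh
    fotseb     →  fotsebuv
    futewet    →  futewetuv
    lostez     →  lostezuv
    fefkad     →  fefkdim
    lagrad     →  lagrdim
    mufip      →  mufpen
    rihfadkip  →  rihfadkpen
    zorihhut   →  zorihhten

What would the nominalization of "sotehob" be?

"sotehob" has last vowel 'o'. The stems whose last vowel is 'o' (zumop → zumpesh, fobosbot → fobosbtesh, wohibod → wohibdesh) delete the last vowel and add -esh.
So sotehob → sotehbesh.

sotehbesh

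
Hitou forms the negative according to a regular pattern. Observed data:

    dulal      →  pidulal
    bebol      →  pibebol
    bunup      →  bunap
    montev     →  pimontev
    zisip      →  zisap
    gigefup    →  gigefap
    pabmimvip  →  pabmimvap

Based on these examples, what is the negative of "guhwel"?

piguhwel

bunup and bebol both begin with b- yet inflect differently (bunap, pibebol), so the first letter is not what conditions the rule; the final letter is.
"guhwel" ends in -l. The stems ending in -l (dulal → pidulal, bebol → pibebol) add the prefix pi-.
So guhwel → piguhwel.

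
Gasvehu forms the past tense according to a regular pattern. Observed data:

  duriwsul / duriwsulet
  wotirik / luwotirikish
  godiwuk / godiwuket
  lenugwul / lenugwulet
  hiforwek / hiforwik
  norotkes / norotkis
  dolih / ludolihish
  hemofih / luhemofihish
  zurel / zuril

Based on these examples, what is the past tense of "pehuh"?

pehuhet

wotirik and godiwuk both end in -k yet inflect differently (luwotirikish, godiwuket), so the final letter is not what conditions the rule; the last vowel is.
"pehuh" has last vowel 'u'. The stems whose last vowel is 'u' (lenugwul → lenugwulet, duriwsul → duriwsulet, godiwuk → godiwuket) add -et.
The other patterns: stems whose last vowel is 'i' add lu- … -ish around the stem; stems whose last vowel is 'e' change the last vowel to 'i'.
So pehuh → pehuhet.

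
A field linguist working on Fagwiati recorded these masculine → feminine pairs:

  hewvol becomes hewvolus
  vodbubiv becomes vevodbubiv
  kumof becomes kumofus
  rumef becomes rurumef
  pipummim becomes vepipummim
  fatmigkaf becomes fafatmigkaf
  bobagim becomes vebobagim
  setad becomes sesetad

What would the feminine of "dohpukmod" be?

rumef and kumof both end in -f yet inflect differently (rurumef, kumofus), so the final letter is not what conditions the rule; the last vowel is.
"dohpukmod" has last vowel 'o'. The stems whose last vowel is 'o' (kumof → kumofus, hewvol → hewvolus) add -us.
So dohpukmod → dohpukmodus.

dohpukmodus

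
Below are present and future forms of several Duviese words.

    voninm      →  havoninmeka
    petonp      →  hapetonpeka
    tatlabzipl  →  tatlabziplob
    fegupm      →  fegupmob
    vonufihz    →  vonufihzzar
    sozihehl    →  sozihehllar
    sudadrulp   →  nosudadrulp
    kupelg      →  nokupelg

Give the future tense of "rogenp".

voninm and fegupm both end in -m yet inflect differently (havoninmeka, fegupmob), so the final letter is not what conditions the rule; the second-to-last letter is.
"rogenp" has second-to-last letter 'n'. The stems whose second-to-last letter is 'n' (voninm → havoninmeka, petonp → hapetonpeka) add ha- … -eka around the stem.
The other patterns: stems whose second-to-last letter is 'p' add -ob; stems whose second-to-last letter is 'h' double the final consonant and add -ar; stems whose second-to-last letter is 'l' add the prefix no-.
So rogenp → harogenpeka.

harogenpeka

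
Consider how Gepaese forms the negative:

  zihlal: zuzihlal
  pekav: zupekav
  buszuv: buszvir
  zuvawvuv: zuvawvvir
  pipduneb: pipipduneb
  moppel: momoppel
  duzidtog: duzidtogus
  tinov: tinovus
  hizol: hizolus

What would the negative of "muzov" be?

"muzov" has last vowel 'o'. The stems whose last vowel is 'o' (duzidtog → duzidtogus, tinov → tinovus, hizol → hizolus) add -us.
The other patterns: stems whose last vowel is 'a' add the prefix zu-; stems whose last vowel is 'u' delete the last vowel and add -ir; stems whose last vowel is 'e' repeat the first consonant+vowel as a prefix.
So muzov → muzovus.

muzovus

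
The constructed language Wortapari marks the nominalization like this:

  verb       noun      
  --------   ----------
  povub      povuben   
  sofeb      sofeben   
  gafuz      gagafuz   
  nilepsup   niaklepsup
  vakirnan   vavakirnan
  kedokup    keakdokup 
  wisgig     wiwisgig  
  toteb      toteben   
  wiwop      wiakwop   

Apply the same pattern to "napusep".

naakpusep

nilepsup and povub both have last vowel 'u' yet inflect differently (niaklepsup, povuben), so the last vowel is not what conditions the rule; the final letter is.
"napusep" ends in -p. The stems ending in -p (nilepsup → niaklepsup, kedokup → keakdokup, wiwop → wiakwop) insert -ak- after the first vowel.
The other patterns: stems ending in -b add -en; stems ending in -g, -n or -z repeat the first consonant+vowel as a prefix.
So napusep → naakpusep.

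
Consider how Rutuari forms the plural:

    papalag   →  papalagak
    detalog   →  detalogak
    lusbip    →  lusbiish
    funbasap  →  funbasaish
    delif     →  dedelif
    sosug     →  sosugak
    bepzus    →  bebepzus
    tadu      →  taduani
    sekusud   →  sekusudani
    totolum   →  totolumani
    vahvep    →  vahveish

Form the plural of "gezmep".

sosug and bepzus both have last vowel 'u' yet inflect differently (sosugak, bebepzus), so the last vowel is not what conditions the rule; the final letter is.
"gezmep" ends in -p. The stems ending in -p (lusbip → lusbiish, vahvep → vahveish, funbasap → funbasaish) drop the final letter and add -ish.
So gezmep → gezmeish.

gezmeish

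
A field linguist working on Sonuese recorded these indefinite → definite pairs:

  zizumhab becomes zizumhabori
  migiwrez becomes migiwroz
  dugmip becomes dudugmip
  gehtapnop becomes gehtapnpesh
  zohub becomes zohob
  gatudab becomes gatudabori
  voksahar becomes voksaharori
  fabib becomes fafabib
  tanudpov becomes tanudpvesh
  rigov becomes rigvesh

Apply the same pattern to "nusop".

nuspesh

gehtapnop and dugmip both end in -p yet inflect differently (gehtapnpesh, dudugmip), so the final letter is not what conditions the rule; the last vowel is.
"nusop" has last vowel 'o'. The stems whose last vowel is 'o' (gehtapnop → gehtapnpesh, rigov → rigvesh, tanudpov → tanudpvesh) delete the last vowel and add -esh.
So nusop → nuspesh.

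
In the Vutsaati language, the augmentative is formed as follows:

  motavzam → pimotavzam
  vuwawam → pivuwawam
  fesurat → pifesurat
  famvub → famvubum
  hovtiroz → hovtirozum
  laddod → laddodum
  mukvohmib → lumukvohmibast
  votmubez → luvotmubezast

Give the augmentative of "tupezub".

famvub and mukvohmib both end in -b yet inflect differently (famvubum, lumukvohmibast), so the final letter is not what conditions the rule; the last vowel is.
"tupezub" has last vowel 'u'. The one such stem in the data (famvub → famvubum) adds -um, so the same rule applies.
The other patterns: stems whose last vowel is 'a' add the prefix pi-; stems whose last vowel is 'e' or 'i' add lu- … -ast around the stem.
So tupezub → tupezubum.

tupezubum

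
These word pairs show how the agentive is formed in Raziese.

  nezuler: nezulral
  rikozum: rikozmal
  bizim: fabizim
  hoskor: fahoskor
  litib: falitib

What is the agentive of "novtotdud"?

novtotddal

"novtotdud" has 3 vowels. The stems with 3 vowels (nezuler → nezulral, rikozum → rikozmal) delete the last vowel and add -al.
So novtotdud → novtotddal.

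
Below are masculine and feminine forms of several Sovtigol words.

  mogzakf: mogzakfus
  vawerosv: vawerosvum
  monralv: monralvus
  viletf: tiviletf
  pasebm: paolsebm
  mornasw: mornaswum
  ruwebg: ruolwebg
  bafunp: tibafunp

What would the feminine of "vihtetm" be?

monralv and vawerosv both end in -v yet inflect differently (monralvus, vawerosvum), so the final letter is not what conditions the rule; the second-to-last letter is.
"vihtetm" has second-to-last letter 't'. The one such stem in the data (viletf → tiviletf) adds the prefix ti-, so the same rule applies.
So vihtetm → tivihtetm.

tivihtetm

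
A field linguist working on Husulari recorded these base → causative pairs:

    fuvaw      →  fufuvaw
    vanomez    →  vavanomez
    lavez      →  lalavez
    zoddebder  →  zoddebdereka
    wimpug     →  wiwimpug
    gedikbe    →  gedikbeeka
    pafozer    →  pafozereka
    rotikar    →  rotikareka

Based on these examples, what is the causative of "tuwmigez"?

rotikar and fuvaw both have last vowel 'a' yet inflect differently (rotikareka, fufuvaw), so the last vowel is not what conditions the rule; the final letter is.
"tuwmigez" ends in -z. The stems ending in -z (vanomez → vavanomez, lavez → lalavez) repeat the first consonant+vowel as a prefix.
So tuwmigez → tutuwmigez.

tutuwmigez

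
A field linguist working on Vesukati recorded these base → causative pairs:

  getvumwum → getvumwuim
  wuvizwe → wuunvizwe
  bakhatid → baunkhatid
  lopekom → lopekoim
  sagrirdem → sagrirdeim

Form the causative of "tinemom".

"tinemom" ends in -m. The stems ending in -m (lopekom → lopekoim, sagrirdem → sagrirdeim, getvumwum → getvumwuim) drop the final letter and add -im.
So tinemom → tinemoim.

tinemoim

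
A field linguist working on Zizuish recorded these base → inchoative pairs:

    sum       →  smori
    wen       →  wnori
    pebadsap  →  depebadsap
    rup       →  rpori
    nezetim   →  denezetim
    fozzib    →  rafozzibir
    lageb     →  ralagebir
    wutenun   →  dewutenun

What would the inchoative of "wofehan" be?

dewofehan

sum and nezetim both end in -m yet inflect differently (smori, denezetim), so the final letter is not what conditions the rule; the number of vowels is.
"wofehan" has 3 vowels. The stems with 3 vowels (nezetim → denezetim, wutenun → dewutenun, pebadsap → depebadsap) add the prefix de-.
The other patterns: stems with 1 vowel delete the last vowel and add -ori; stems with 2 vowels add ra- … -ir around the stem.
So wofehan → dewofehan.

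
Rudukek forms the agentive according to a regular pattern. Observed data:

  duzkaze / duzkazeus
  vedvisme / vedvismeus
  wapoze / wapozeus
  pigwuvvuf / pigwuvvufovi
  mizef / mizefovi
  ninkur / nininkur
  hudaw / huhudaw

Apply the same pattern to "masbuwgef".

masbuwgefovi

duzkaze and mizef both have last vowel 'e' yet inflect differently (duzkazeus, mizefovi), so the last vowel is not what conditions the rule; the final letter is.
"masbuwgef" ends in -f. The stems ending in -f (pigwuvvuf → pigwuvvufovi, mizef → mizefovi) add -ovi.
The other patterns: stems ending in -e add -us; stems ending in -r or -w repeat the first consonant+vowel as a prefix.
So masbuwgef → masbuwgefovi.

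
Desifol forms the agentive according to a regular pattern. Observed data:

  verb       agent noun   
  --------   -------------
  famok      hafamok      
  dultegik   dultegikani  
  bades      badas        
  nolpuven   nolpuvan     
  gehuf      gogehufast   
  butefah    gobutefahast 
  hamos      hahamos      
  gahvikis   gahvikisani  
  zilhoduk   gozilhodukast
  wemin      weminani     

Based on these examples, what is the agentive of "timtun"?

gotimtunast

famok and dultegik both end in -k yet inflect differently (hafamok, dultegikani), so the final letter is not what conditions the rule; the last vowel is.
"timtun" has last vowel 'u'. The stems whose last vowel is 'u' (zilhoduk → gozilhodukast, gehuf → gogehufast) add go- … -ast around the stem.
So timtun → gotimtunast.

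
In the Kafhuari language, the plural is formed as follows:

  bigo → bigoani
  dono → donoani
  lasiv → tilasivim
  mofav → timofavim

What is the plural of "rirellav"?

tirirellavim

"rirellav" ends in -v. The stems ending in -v (lasiv → tilasivim, mofav → timofavim) add ti- … -im around the stem.
The other pattern: stems ending in -o add -ani.
So rirellav → tirirellavim.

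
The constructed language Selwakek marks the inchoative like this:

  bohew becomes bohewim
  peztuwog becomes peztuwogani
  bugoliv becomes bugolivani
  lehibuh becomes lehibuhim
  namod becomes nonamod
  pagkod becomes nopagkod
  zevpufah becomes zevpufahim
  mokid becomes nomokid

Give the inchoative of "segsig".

segsigani

pagkod and peztuwog both have last vowel 'o' yet inflect differently (nopagkod, peztuwogani), so the last vowel is not what conditions the rule; the final letter is.
"segsig" ends in -g. The one such stem in the data (peztuwog → peztuwogani) adds -ani, so the same rule applies.
So segsig → segsigani.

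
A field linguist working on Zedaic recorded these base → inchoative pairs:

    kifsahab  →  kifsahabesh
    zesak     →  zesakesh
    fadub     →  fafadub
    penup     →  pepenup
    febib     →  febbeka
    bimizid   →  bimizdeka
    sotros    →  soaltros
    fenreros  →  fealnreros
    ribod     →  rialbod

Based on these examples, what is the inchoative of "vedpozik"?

kifsahab and fadub both end in -b yet inflect differently (kifsahabesh, fafadub), so the final letter is not what conditions the rule; the last vowel is.
"vedpozik" has last vowel 'i'. The stems whose last vowel is 'i' (febib → febbeka, bimizid → bimizdeka) delete the last vowel and add -eka.
The other patterns: stems whose last vowel is 'a' add -esh; stems whose last vowel is 'u' repeat the first consonant+vowel as a prefix; stems whose last vowel is 'o' insert -al- after the first vowel.
So vedpozik → vedpozkeka.

vedpozkeka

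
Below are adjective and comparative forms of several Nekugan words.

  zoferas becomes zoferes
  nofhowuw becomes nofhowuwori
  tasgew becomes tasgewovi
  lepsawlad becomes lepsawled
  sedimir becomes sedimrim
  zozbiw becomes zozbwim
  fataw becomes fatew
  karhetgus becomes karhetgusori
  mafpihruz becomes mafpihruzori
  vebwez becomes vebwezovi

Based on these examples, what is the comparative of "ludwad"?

ludwed

fataw and zozbiw both end in -w yet inflect differently (fatew, zozbwim), so the final letter is not what conditions the rule; the last vowel is.
"ludwad" has last vowel 'a'. The stems whose last vowel is 'a' (lepsawlad → lepsawled, zoferas → zoferes, fataw → fatew) change the last vowel to 'e'.
So ludwad → ludwed.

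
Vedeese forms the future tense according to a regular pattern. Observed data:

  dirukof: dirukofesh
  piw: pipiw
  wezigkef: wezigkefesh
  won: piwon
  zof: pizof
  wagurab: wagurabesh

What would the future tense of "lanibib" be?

lanibibesh

zof and dirukof both end in -f yet inflect differently (pizof, dirukofesh), so the final letter is not what conditions the rule; the number of vowels is.
"lanibib" has 3 vowels. The stems with 3 vowels (dirukof → dirukofesh, wagurab → wagurabesh, wezigkef → wezigkefesh) add -esh.
The other pattern: stems with 1 vowel add the prefix pi-.
So lanibib → lanibibesh.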